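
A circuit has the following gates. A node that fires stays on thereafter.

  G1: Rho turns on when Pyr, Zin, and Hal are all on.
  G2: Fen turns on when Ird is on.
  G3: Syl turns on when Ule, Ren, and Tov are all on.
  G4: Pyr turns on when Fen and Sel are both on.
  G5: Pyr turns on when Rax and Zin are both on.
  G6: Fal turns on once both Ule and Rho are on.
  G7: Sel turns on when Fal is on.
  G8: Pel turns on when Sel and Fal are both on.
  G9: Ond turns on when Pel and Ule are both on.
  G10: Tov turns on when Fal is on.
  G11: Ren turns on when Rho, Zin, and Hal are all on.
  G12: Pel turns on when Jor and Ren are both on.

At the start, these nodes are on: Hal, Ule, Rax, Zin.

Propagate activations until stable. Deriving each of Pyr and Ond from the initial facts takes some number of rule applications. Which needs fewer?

Pyr: G5: Rax and Zin on → Pyr on. [1 rule application]
Ond: G5: Rax and Zin on → Pyr on. G1: Pyr, Zin, and Hal on → Rho on. Ule and Rho are on, so Fal turns on (G6). G7: Fal on → Sel on. G8: Sel and Fal on → Pel on. Pel and Ule are on, so Ond turns on (G9). [6 rule applications]
Pyr needs fewer.

Pyr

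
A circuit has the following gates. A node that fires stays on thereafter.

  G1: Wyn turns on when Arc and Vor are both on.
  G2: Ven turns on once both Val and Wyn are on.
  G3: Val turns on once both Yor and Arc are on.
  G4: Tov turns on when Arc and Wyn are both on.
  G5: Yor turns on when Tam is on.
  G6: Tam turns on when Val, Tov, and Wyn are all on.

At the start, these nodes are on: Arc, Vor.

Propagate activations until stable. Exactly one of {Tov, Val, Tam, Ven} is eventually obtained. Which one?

Arc and Vor are on, so Wyn turns on (G1).
Arc and Wyn are on, so Tov turns on (G4).
Ven would need Val and Wyn (G2), but Val never turns on. Val would need Yor and Arc (G3), but Yor never turns on. Tam would need Val, Tov, and Wyn (G6), but Val never turns on.

Tov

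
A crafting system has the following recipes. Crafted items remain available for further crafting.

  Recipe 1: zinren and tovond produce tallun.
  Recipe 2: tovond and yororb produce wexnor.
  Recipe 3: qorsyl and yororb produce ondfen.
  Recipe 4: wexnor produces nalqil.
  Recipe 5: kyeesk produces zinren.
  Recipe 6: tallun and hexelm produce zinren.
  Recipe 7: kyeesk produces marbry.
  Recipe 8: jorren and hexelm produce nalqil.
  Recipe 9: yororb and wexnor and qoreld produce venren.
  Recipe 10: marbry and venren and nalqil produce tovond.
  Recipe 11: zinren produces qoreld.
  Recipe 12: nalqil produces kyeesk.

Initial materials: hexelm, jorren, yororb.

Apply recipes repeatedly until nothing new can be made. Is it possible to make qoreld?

jorren and hexelm → nalqil (Recipe 8).
Using Recipe 12, nalqil makes kyeesk.
kyeesk → zinren (Recipe 5).
Using Recipe 11, zinren makes qoreld.

Yes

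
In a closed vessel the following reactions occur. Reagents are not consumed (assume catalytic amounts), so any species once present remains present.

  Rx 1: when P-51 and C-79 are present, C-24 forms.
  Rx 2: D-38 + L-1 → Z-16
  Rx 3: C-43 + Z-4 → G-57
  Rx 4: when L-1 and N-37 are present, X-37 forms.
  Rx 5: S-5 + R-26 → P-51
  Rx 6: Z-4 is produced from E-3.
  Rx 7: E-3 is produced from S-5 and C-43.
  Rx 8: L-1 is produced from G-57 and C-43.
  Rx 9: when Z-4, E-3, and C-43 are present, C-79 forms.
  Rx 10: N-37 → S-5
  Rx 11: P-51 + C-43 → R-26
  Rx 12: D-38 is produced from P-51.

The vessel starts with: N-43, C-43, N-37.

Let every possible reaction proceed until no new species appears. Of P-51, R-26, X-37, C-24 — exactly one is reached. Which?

N-37 present → S-5 forms (Rx 10).
S-5 and C-43 present → E-3 forms (Rx 7).
E-3 present → Z-4 forms (Rx 6).
C-43 and Z-4 present → G-57 forms (Rx 3).
G-57 and C-43 present → L-1 forms (Rx 8).
L-1 and N-37 present → X-37 forms (Rx 4).
C-24 would need P-51 and C-79 (Rx 1), but P-51 never forms. R-26 would need P-51 and C-43 (Rx 11), but P-51 never forms. P-51 would need S-5 and R-26 (Rx 5), but R-26 never forms.

X-37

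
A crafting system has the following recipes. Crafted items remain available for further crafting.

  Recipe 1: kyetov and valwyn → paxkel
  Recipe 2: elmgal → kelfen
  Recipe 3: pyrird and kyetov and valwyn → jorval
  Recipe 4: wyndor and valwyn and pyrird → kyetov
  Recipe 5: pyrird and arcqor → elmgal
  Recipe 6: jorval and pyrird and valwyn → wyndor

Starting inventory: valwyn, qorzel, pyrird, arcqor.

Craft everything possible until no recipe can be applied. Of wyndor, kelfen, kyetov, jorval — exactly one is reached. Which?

kelfen

Using Recipe 5, pyrird and arcqor make elmgal.
elmgal → kelfen (Recipe 2).
kyetov would need wyndor, valwyn, and pyrird (Recipe 4), but wyndor is never obtained. jorval would need pyrird, kyetov, and valwyn (Recipe 3), but kyetov is never obtained. wyndor would need jorval, pyrird, and valwyn (Recipe 6), but jorval is never obtained.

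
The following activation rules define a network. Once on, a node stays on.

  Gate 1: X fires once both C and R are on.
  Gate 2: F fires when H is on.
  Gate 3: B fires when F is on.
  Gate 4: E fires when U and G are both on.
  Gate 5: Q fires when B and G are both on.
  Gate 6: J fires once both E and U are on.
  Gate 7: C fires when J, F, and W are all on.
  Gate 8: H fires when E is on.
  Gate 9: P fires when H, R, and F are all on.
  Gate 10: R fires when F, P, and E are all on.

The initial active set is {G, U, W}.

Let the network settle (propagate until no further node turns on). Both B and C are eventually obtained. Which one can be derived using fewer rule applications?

B

B: U and G are on, so E fires (Gate 4). Gate 8: E on → H on. H is on, so F fires (Gate 2). F is on, so B fires (Gate 3). [4 rule applications]
C: Gate 4: U and G on → E on. E is on, so H fires (Gate 8). Gate 6: E and U on → J on. H is on, so F fires (Gate 2). Gate 7: J, F, and W on → C on. [5 rule applications]
B needs fewer.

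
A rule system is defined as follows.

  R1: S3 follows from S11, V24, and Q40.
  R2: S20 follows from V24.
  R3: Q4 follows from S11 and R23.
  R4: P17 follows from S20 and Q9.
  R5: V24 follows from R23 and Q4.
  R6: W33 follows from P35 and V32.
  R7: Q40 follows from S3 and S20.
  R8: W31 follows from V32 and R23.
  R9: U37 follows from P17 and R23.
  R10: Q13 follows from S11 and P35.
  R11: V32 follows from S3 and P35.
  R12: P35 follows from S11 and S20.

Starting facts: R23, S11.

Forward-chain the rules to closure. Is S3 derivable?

S3 would need S11, V24, and Q40 (R1), but Q40 is never established.

No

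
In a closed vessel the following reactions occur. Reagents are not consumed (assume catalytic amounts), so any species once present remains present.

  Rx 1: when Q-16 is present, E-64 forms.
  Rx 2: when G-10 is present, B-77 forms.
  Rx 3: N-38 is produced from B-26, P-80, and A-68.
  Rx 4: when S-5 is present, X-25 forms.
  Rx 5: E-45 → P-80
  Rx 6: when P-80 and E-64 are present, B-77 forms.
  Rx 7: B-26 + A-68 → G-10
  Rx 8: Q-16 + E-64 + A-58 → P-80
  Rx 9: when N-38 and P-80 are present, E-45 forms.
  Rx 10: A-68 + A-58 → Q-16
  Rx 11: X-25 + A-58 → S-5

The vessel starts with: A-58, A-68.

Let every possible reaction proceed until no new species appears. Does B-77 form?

Yes

A-68 and A-58 present → Q-16 forms (Rx 10).
Q-16 present → E-64 forms (Rx 1).
Q-16, E-64, and A-58 present → P-80 forms (Rx 8).
P-80 and E-64 present → B-77 forms (Rx 6).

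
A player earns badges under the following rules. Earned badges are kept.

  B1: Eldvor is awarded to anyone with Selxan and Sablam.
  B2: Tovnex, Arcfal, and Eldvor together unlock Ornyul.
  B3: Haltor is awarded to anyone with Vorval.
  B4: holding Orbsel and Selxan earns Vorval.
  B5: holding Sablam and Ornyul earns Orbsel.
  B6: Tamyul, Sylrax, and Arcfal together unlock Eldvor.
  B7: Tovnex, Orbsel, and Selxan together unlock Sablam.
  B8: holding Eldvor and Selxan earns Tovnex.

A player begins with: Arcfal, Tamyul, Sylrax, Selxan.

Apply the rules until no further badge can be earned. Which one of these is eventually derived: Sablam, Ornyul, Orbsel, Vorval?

With Tamyul, Sylrax, and Arcfal, Eldvor is earned (B6).
With Eldvor and Selxan, Tovnex is earned (B8).
With Tovnex, Arcfal, and Eldvor, Ornyul is earned (B2).
Vorval would need Orbsel and Selxan (B4), but Orbsel is never earned. Orbsel would need Sablam and Ornyul (B5), but Sablam is never earned. Sablam would need Tovnex, Orbsel, and Selxan (B7), but Orbsel is never earned.

Ornyul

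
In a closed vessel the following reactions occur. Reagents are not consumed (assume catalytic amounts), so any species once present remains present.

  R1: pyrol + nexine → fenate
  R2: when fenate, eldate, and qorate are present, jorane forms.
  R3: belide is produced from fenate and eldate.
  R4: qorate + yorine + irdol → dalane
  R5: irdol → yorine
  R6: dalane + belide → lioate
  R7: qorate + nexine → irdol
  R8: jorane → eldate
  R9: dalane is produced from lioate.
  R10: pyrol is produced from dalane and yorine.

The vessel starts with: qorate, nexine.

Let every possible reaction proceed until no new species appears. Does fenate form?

qorate and nexine present → irdol forms (R7).
irdol present → yorine forms (R5).
qorate, yorine, and irdol present → dalane forms (R4).
dalane and yorine present → pyrol forms (R10).
pyrol and nexine present → fenate forms (R1).

Yes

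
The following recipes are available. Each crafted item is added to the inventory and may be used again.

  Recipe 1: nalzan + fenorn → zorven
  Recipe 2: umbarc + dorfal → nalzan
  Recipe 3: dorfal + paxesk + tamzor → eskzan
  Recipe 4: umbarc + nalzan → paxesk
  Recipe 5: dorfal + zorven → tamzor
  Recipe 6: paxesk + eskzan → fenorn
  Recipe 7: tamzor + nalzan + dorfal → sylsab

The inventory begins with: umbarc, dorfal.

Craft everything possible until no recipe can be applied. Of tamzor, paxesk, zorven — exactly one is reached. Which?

umbarc + dorfal → nalzan (Recipe 2).
umbarc + nalzan → paxesk (Recipe 4).
zorven would need nalzan and fenorn (Recipe 1), but fenorn is never obtained. tamzor would need dorfal and zorven (Recipe 5), but zorven is never obtained.

paxesk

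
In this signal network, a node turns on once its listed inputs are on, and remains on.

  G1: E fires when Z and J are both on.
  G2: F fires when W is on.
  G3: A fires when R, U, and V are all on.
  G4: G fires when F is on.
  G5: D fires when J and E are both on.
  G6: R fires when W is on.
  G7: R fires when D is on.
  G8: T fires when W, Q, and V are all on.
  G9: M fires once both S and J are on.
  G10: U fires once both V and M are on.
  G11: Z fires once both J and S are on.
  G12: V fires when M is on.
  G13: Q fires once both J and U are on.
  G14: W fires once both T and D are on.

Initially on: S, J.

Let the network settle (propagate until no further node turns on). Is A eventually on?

S and J are on, so M fires (G9).
J and S are on, so Z fires (G11).
M is on, so V fires (G12).
G1: Z and J on → E on.
V and M are on, so U fires (G10).
G5: J and E on → D on.
D is on, so R fires (G7).
G3: R, U, and V on → A on.

Yes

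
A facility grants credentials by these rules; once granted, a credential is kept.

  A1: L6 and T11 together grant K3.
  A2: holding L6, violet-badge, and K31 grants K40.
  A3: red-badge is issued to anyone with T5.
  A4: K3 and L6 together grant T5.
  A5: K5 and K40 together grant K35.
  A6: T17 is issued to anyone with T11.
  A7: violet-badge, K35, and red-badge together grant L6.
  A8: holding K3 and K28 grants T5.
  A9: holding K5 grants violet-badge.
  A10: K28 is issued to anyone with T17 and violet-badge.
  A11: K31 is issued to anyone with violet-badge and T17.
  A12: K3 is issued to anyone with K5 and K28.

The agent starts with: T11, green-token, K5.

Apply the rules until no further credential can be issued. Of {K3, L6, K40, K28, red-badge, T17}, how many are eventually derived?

Holding T11 grants T17 (A6).
Holding K5 grants violet-badge (A9).
Holding T17 and violet-badge grants K28 (A10).
Holding K5 and K28 grants K3 (A12).
Holding K3 and K28 grants T5 (A8).
Holding T5 grants red-badge (A3).
K3: reached.
L6 would need violet-badge, K35, and red-badge (A7), but K35 is never granted.
K40 would need L6, violet-badge, and K31 (A2), but L6 is never granted.
K28: reached.
red-badge: reached.
T17: reached.
Reached: K3, K28, red-badge, and T17 — 4 of the 6.

4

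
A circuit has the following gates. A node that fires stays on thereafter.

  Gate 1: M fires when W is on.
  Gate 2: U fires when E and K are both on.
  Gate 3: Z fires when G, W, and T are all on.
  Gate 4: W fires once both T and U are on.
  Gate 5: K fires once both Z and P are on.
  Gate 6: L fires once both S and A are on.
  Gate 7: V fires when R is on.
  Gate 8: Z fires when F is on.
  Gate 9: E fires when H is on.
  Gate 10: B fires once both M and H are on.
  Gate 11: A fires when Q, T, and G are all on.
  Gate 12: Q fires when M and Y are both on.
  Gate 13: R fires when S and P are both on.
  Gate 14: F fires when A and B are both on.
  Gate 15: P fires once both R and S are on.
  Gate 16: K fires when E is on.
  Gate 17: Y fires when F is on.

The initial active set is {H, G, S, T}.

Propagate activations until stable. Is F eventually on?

F would need A and B (Gate 14), but A never turns on.

No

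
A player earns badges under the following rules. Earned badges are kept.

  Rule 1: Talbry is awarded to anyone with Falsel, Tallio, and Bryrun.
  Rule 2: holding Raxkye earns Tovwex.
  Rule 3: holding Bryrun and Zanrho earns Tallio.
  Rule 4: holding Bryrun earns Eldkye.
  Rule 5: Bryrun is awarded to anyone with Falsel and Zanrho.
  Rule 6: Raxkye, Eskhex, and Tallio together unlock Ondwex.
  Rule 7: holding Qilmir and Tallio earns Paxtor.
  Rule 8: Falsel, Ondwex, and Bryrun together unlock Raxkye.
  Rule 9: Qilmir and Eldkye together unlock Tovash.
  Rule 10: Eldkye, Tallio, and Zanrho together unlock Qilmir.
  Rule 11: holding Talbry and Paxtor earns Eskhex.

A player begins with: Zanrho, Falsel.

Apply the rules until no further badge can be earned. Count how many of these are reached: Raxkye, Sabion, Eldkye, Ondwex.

1

With Falsel and Zanrho, Bryrun is earned (Rule 5).
With Bryrun, Eldkye is earned (Rule 4).
Raxkye would need Falsel, Ondwex, and Bryrun (Rule 8), but Ondwex is never earned.
No rule produces Sabion, and it is not given.
Eldkye: reached.
Ondwex would need Raxkye, Eskhex, and Tallio (Rule 6), but Raxkye is never earned.
Reached: Eldkye — 1 of the 4.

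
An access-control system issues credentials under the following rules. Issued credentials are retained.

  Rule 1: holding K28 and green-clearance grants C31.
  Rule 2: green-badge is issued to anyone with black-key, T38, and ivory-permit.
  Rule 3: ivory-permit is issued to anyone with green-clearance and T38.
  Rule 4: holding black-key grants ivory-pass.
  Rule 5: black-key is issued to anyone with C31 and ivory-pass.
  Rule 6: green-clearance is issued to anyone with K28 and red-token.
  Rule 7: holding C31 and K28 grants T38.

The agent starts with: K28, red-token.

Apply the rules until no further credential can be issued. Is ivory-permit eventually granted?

Yes

Holding K28 and red-token grants green-clearance (Rule 6).
Holding K28 and green-clearance grants C31 (Rule 1).
Holding C31 and K28 grants T38 (Rule 7).
Holding green-clearance and T38 grants ivory-permit (Rule 3).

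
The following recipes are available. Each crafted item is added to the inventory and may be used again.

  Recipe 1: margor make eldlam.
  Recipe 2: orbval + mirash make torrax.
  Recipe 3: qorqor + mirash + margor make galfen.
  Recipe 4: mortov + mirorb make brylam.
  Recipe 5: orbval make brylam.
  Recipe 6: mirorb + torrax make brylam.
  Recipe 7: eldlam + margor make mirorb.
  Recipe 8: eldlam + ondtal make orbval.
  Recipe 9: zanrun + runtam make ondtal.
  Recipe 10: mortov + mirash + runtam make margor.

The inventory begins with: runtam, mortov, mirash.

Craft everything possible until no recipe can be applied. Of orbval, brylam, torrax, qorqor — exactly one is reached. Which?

mortov + mirash + runtam → margor (Recipe 10).
margor → eldlam (Recipe 1).
eldlam + margor → mirorb (Recipe 7).
Using Recipe 4, mortov and mirorb make brylam.
torrax would need orbval and mirash (Recipe 2), but orbval is never obtained. No rule produces qorqor, and it is not given. orbval would need eldlam and ondtal (Recipe 8), but ondtal is never obtained.

brylam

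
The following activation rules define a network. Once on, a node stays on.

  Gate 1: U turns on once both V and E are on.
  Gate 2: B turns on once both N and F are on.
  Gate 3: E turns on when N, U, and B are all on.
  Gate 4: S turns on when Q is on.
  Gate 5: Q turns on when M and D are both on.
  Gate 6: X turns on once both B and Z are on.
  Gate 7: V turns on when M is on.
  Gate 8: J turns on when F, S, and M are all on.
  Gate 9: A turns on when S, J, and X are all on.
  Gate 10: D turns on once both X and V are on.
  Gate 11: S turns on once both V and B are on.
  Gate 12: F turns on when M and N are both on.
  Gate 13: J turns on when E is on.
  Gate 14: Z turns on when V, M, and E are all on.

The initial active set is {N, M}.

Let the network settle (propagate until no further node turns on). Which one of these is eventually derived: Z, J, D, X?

Gate 12: M and N on → F on.
M is on, so V turns on (Gate 7).
Gate 2: N and F on → B on.
Gate 11: V and B on → S on.
Gate 8: F, S, and M on → J on.
Z would need V, M, and E (Gate 14), but E never turns on. X would need B and Z (Gate 6), but Z never turns on. D would need X and V (Gate 10), but X never turns on.

J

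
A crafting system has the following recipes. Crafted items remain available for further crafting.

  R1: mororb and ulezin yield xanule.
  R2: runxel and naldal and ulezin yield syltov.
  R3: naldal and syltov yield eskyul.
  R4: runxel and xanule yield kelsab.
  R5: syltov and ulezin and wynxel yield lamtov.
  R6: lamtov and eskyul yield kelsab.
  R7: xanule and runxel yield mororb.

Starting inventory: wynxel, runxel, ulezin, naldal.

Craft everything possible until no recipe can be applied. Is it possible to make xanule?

No

xanule would need mororb and ulezin (R1), but mororb is never obtained.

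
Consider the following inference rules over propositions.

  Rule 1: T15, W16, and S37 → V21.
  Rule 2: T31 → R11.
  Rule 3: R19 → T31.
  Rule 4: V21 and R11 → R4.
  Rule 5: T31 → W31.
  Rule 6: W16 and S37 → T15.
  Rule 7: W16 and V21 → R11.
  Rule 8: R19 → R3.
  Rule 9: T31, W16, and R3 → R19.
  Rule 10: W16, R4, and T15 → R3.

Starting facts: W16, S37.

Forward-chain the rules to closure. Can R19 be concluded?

No

R19 would need T31, W16, and R3 (Rule 9), but T31 is never established.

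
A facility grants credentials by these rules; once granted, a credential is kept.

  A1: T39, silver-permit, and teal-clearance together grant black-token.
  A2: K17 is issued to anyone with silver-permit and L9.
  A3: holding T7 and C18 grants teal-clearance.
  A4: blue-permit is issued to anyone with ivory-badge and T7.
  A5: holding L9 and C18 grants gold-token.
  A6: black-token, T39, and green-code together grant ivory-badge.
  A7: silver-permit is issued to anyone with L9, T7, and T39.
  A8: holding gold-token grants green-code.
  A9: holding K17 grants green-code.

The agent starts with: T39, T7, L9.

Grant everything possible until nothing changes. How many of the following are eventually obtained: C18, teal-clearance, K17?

1

Holding L9, T7, and T39 grants silver-permit (A7).
Holding silver-permit and L9 grants K17 (A2).
No rule produces C18, and it is not given.
teal-clearance would need T7 and C18 (A3), but C18 is never granted.
K17: reached.
Reached: K17 — 1 of the 3.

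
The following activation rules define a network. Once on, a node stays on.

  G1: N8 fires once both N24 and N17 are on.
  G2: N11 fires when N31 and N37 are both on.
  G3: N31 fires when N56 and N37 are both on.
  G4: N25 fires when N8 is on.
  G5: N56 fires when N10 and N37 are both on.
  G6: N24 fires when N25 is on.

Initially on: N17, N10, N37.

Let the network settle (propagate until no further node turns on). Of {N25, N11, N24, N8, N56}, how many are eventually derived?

N10 and N37 are on, so N56 fires (G5).
N56 and N37 are on, so N31 fires (G3).
N31 and N37 are on, so N11 fires (G2).
N25 would need N8 (G4), but N8 never turns on.
N11: reached.
N24 would need N25 (G6), but N25 never turns on.
N8 would need N24 and N17 (G1), but N24 never turns on.
N56: reached.
Reached: N11 and N56 — 2 of the 5.

2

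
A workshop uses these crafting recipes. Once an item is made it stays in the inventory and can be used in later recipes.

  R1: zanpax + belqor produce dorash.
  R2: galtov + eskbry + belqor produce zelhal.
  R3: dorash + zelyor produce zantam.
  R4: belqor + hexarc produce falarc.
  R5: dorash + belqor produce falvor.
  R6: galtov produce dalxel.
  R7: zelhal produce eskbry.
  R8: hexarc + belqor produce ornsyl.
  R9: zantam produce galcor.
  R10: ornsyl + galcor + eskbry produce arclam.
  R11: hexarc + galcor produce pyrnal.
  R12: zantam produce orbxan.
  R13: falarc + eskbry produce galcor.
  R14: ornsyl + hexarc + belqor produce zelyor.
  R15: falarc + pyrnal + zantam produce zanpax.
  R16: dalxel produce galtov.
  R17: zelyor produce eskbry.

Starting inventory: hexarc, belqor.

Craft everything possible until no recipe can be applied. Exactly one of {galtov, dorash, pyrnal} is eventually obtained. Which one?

pyrnal

hexarc + belqor → ornsyl (R8).
belqor + hexarc → falarc (R4).
Using R14, ornsyl, hexarc, and belqor make zelyor.
Using R17, zelyor makes eskbry.
falarc + eskbry → galcor (R13).
hexarc + galcor → pyrnal (R11).
galtov would need dalxel (R16), but dalxel is never obtained. dorash would need zanpax and belqor (R1), but zanpax is never obtained.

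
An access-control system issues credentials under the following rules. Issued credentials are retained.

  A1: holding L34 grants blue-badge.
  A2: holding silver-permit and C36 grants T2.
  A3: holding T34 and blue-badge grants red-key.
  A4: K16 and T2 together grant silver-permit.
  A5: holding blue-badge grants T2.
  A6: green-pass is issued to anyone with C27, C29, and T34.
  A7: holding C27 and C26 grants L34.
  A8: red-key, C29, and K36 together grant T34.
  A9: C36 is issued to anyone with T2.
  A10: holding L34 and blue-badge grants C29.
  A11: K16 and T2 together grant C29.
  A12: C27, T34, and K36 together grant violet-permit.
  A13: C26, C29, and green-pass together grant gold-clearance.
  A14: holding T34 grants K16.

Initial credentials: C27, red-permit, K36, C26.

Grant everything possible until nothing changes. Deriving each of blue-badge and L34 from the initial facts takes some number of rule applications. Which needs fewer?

L34

L34: Holding C27 and C26 grants L34 (A7). [1 rule application]
blue-badge: Holding C27 and C26 grants L34 (A7). Holding L34 grants blue-badge (A1). [2 rule applications]
L34 needs fewer.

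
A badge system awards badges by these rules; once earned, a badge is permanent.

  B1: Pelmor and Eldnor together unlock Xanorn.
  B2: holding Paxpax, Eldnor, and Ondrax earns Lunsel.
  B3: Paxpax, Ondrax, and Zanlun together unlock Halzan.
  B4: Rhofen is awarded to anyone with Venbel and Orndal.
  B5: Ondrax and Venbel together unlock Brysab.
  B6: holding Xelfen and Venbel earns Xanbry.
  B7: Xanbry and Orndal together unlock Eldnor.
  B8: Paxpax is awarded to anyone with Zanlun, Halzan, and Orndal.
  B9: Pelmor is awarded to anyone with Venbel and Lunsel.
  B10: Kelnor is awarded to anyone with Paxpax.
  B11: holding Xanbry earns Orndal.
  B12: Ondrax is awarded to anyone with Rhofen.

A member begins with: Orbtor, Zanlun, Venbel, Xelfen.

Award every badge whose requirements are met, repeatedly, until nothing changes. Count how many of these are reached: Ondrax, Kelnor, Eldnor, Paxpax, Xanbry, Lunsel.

With Xelfen and Venbel, Xanbry is earned (B6).
With Xanbry, Orndal is earned (B11).
With Venbel and Orndal, Rhofen is earned (B4).
With Xanbry and Orndal, Eldnor is earned (B7).
With Rhofen, Ondrax is earned (B12).
Ondrax: reached.
Kelnor would need Paxpax (B10), but Paxpax is never earned.
Eldnor: reached.
Paxpax would need Zanlun, Halzan, and Orndal (B8), but Halzan is never earned.
Xanbry: reached.
Lunsel would need Paxpax, Eldnor, and Ondrax (B2), but Paxpax is never earned.
Reached: Ondrax, Eldnor, and Xanbry — 3 of the 6.

3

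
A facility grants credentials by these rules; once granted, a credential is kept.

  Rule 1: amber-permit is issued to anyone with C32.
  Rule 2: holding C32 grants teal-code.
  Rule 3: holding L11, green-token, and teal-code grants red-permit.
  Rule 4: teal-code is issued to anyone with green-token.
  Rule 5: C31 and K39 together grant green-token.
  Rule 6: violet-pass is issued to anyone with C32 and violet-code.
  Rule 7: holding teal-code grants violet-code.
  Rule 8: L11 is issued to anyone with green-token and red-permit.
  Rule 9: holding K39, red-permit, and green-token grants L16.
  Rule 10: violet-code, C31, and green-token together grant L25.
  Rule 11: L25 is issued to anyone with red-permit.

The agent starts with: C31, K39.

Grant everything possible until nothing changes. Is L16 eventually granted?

No

L16 would need K39, red-permit, and green-token (Rule 9), but red-permit is never granted.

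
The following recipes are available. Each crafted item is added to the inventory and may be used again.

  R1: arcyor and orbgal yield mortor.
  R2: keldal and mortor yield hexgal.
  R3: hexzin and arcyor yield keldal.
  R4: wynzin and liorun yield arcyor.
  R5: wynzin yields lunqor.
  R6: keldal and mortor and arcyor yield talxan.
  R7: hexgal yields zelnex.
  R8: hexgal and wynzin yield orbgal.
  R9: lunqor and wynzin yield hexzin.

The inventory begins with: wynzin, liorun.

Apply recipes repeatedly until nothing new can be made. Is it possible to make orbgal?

orbgal would need hexgal and wynzin (R8), but hexgal is never obtained.

No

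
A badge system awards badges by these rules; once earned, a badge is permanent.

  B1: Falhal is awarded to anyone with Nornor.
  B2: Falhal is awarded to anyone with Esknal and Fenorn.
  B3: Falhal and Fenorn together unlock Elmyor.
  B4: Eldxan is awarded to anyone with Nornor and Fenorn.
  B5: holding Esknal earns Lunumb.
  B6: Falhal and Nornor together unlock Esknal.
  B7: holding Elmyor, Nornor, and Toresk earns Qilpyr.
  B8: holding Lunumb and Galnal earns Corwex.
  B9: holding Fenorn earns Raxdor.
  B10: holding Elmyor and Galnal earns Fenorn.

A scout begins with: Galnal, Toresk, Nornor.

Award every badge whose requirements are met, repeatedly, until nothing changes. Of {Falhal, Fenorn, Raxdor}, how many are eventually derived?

With Nornor, Falhal is earned (B1).
Falhal: reached.
Fenorn would need Elmyor and Galnal (B10), but Elmyor is never earned.
Raxdor would need Fenorn (B9), but Fenorn is never earned.
Reached: Falhal — 1 of the 3.

1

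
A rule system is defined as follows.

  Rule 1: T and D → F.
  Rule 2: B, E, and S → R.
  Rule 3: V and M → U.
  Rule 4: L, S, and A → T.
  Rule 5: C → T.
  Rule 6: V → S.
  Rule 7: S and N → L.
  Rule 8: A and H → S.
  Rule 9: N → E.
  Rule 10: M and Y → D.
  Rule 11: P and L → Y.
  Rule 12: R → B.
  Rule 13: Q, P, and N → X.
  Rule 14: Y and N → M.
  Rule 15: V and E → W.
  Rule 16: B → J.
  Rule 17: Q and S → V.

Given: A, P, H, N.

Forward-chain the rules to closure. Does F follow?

From A and H, Rule 8 gives S.
From S and N, Rule 7 gives L.
P and L hold, so Y follows (Rule 11).
L, S, and A hold, so T follows (Rule 4).
From Y and N, Rule 14 gives M.
From M and Y, Rule 10 gives D.
From T and D, Rule 1 gives F.

Yes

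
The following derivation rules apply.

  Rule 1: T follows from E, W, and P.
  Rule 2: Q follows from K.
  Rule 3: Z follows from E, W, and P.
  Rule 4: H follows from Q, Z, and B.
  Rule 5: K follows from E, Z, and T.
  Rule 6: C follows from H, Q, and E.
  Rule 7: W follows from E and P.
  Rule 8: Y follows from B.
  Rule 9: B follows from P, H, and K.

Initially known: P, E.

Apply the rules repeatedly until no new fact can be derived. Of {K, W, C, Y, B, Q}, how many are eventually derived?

3

From E and P, Rule 7 gives W.
From E, W, and P, Rule 1 gives T.
E, W, and P hold, so Z follows (Rule 3).
From E, Z, and T, Rule 5 gives K.
From K, Rule 2 gives Q.
K: reached.
W: reached.
C would need H, Q, and E (Rule 6), but H is never established.
Y would need B (Rule 8), but B is never established.
B would need P, H, and K (Rule 9), but H is never established.
Q: reached.
Reached: K, W, and Q — 3 of the 6.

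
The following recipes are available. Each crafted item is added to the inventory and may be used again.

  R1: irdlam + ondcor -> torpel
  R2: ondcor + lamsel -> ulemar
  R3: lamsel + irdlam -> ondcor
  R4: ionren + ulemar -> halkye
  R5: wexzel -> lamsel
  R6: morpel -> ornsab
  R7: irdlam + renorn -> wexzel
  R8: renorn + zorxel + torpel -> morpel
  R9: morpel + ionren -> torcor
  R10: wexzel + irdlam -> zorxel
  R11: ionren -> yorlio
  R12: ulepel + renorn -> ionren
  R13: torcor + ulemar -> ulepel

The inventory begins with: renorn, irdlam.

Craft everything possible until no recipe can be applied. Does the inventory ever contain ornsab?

Yes

Using R7, irdlam and renorn make wexzel.
Using R10, wexzel and irdlam make zorxel.
wexzel -> lamsel (R5).
lamsel + irdlam -> ondcor (R3).
Using R1, irdlam and ondcor make torpel.
renorn + zorxel + torpel -> morpel (R8).
Using R6, morpel makes ornsab.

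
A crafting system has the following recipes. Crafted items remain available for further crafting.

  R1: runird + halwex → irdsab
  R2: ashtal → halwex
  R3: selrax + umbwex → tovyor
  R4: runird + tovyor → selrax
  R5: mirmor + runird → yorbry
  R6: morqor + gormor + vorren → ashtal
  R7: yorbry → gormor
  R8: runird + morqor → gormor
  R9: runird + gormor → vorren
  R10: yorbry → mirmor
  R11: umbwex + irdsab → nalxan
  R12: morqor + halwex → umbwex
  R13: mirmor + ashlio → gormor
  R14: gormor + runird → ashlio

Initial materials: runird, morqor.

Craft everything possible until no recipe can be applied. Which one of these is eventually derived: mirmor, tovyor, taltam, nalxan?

Using R8, runird and morqor make gormor.
runird + gormor → vorren (R9).
Using R6, morqor, gormor, and vorren make ashtal.
Using R2, ashtal makes halwex.
Using R12, morqor and halwex make umbwex.
Using R1, runird and halwex make irdsab.
Using R11, umbwex and irdsab make nalxan.
No rule produces taltam, and it is not given. mirmor would need yorbry (R10), but yorbry is never obtained. tovyor would need selrax and umbwex (R3), but selrax is never obtained.

nalxan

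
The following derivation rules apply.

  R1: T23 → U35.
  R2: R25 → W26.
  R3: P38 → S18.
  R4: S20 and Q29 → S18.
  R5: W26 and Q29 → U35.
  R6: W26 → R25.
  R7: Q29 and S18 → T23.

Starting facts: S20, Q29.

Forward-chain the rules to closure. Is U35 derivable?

Yes

From S20 and Q29, R4 gives S18.
From Q29 and S18, R7 gives T23.
T23 holds, so U35 follows (R1).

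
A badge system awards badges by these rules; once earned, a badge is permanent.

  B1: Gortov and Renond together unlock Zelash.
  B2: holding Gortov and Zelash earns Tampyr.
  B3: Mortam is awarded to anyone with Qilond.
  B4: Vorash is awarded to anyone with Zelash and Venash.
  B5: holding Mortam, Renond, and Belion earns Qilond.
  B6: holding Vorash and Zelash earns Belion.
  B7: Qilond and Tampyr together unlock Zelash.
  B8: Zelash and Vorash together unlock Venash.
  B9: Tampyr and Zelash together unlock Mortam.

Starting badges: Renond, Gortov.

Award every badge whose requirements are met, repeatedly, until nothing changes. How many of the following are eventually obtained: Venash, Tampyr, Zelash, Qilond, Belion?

With Gortov and Renond, Zelash is earned (B1).
With Gortov and Zelash, Tampyr is earned (B2).
Venash would need Zelash and Vorash (B8), but Vorash is never earned.
Tampyr: reached.
Zelash: reached.
Qilond would need Mortam, Renond, and Belion (B5), but Belion is never earned.
Belion would need Vorash and Zelash (B6), but Vorash is never earned.
Reached: Tampyr and Zelash — 2 of the 5.

2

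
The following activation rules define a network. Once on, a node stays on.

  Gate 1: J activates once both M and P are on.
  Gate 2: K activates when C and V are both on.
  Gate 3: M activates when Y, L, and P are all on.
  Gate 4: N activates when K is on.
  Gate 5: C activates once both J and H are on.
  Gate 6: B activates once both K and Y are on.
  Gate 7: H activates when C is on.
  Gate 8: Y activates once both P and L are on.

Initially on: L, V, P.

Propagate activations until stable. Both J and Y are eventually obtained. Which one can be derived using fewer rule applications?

Y

Y: Gate 8: P and L on → Y on. [1 rule application]
J: P and L are on, so Y activates (Gate 8). Y, L, and P are on, so M activates (Gate 3). Gate 1: M and P on → J on. [3 rule applications]
Y needs fewer.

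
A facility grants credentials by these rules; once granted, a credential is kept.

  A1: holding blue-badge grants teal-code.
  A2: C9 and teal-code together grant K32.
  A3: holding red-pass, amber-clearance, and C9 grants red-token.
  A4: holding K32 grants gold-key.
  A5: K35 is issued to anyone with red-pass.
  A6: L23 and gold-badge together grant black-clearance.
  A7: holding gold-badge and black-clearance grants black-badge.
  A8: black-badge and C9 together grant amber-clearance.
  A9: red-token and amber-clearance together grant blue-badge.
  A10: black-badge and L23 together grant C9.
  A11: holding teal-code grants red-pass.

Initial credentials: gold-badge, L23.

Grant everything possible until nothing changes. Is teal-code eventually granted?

teal-code would need blue-badge (A1), but blue-badge is never granted.

No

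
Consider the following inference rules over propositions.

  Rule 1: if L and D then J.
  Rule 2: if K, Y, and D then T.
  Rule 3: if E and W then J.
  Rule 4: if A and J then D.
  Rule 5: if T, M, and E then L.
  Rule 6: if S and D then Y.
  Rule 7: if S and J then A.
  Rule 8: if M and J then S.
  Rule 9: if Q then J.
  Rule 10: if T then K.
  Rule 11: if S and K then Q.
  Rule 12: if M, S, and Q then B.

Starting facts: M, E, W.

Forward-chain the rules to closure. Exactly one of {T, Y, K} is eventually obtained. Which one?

Y

From E and W, Rule 3 gives J.
From M and J, Rule 8 gives S.
S and J hold, so A follows (Rule 7).
A and J hold, so D follows (Rule 4).
S and D hold, so Y follows (Rule 6).
T would need K, Y, and D (Rule 2), but K is never established. K would need T (Rule 10), but T is never established.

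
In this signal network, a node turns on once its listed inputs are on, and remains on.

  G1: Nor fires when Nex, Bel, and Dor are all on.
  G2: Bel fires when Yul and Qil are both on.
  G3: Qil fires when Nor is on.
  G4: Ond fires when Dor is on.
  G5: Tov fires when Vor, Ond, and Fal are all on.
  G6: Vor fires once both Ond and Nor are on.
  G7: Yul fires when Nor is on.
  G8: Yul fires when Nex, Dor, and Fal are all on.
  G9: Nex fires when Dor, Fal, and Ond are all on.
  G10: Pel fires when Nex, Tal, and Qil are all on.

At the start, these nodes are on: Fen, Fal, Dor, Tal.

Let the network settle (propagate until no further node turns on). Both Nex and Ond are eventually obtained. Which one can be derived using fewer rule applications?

Ond: G4: Dor on → Ond on. [1 rule application]
Nex: G4: Dor on → Ond on. Dor, Fal, and Ond are on, so Nex fires (G9). [2 rule applications]
Ond needs fewer.

Ond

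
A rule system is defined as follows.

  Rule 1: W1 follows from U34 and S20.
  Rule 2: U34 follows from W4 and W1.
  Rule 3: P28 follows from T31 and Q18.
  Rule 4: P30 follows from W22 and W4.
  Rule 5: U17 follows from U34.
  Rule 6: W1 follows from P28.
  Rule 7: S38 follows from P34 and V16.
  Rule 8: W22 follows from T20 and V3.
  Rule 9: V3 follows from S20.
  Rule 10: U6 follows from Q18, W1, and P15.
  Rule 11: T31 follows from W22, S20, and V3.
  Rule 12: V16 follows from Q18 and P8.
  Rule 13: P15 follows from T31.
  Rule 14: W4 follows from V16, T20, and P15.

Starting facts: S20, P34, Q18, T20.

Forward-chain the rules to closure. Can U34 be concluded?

No

U34 would need W4 and W1 (Rule 2), but W4 is never established.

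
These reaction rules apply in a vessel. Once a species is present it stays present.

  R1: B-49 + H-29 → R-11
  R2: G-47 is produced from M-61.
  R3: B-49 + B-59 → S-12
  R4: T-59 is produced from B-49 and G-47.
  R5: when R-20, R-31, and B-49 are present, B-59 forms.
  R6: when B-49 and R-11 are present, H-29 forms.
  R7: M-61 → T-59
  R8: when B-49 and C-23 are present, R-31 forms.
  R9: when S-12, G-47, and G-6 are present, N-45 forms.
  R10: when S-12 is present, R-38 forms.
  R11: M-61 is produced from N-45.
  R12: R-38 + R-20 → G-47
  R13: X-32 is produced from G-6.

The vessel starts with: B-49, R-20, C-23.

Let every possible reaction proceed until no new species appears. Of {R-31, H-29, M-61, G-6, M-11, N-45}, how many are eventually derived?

B-49 and C-23 present → R-31 forms (R8).
R-31: reached.
H-29 would need B-49 and R-11 (R6), but R-11 never forms.
M-61 would need N-45 (R11), but N-45 never forms.
No rule produces G-6, and it is not given.
No rule produces M-11, and it is not given.
N-45 would need S-12, G-47, and G-6 (R9), but G-6 never forms.
Reached: R-31 — 1 of the 6.

1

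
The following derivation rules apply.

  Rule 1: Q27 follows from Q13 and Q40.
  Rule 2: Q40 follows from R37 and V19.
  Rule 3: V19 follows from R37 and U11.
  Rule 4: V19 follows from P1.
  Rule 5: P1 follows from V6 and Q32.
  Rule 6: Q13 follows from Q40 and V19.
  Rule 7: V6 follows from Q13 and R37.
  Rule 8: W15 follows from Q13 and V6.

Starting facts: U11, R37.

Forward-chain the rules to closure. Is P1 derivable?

No

P1 would need V6 and Q32 (Rule 5), but Q32 is never established.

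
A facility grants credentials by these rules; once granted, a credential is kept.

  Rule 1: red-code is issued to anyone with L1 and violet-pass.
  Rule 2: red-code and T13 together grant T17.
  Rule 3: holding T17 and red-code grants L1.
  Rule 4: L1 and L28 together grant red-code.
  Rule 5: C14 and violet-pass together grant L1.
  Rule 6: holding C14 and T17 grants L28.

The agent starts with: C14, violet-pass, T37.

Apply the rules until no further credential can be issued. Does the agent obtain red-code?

Yes

Holding C14 and violet-pass grants L1 (Rule 5).
Holding L1 and violet-pass grants red-code (Rule 1).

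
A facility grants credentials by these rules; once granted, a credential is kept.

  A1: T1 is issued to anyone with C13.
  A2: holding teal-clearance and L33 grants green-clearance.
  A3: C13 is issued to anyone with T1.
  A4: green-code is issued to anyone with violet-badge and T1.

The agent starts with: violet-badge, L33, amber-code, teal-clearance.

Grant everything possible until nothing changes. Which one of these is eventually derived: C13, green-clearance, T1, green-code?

green-clearance

Holding teal-clearance and L33 grants green-clearance (A2).
green-code would need violet-badge and T1 (A4), but T1 is never granted. T1 would need C13 (A1), but C13 is never granted. C13 would need T1 (A3), but T1 is never granted.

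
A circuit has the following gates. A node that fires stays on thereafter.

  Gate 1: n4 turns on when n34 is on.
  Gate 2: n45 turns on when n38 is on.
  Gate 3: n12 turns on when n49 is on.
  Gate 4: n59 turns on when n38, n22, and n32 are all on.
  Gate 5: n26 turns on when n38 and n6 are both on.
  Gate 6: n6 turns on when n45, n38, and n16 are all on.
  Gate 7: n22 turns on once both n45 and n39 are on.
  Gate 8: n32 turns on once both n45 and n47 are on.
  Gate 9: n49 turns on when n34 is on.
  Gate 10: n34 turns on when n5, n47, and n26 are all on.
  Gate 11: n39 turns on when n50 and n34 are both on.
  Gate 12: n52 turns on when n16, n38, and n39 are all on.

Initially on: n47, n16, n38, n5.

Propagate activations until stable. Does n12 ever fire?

Yes

Gate 2: n38 on → n45 on.
n45, n38, and n16 are on, so n6 turns on (Gate 6).
Gate 5: n38 and n6 on → n26 on.
n5, n47, and n26 are on, so n34 turns on (Gate 10).
n34 is on, so n49 turns on (Gate 9).
Gate 3: n49 on → n12 on.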